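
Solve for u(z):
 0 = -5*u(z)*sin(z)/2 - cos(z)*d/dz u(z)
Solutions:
 u(z) = C1*cos(z)^(5/2)


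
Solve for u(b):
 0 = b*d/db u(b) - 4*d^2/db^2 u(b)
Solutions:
 u(b) = C1 + C2*erfi(sqrt(2)*b/4)


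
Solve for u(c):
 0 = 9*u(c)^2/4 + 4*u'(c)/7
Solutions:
 u(c) = 16/(C1 + 63*c)


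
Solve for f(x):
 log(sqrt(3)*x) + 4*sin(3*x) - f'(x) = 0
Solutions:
 f(x) = C1 + x*log(x) - x + x*log(3)/2 - 4*cos(3*x)/3


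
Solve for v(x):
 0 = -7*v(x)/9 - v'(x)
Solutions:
 v(x) = C1*exp(-7*x/9)


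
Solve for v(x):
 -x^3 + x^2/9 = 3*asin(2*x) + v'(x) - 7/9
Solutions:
 v(x) = C1 - x^4/4 + x^3/27 - 3*x*asin(2*x) + 7*x/9 - 3*sqrt(1 - 4*x^2)/2


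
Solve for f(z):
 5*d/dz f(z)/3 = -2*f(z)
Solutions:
 f(z) = C1*exp(-6*z/5)


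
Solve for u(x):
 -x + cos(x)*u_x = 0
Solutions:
 u(x) = C1 + Integral(x/cos(x), x)


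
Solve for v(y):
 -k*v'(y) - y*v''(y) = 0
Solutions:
 v(y) = C1 + y^(1 - re(k))*(C2*sin(log(y)*Abs(im(k))) + C3*cos(log(y)*im(k)))


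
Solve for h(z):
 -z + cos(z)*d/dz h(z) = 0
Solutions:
 h(z) = C1 + Integral(z/cos(z), z)


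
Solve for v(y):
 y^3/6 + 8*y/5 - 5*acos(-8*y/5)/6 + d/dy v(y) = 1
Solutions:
 v(y) = C1 - y^4/24 - 4*y^2/5 + 5*y*acos(-8*y/5)/6 + y + 5*sqrt(25 - 64*y^2)/48


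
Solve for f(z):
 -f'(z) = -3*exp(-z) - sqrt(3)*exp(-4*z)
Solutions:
 f(z) = C1 - 3*exp(-z) - sqrt(3)*exp(-4*z)/4


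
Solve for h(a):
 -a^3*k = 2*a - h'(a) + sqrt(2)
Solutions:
 h(a) = C1 + a^4*k/4 + a^2 + sqrt(2)*a


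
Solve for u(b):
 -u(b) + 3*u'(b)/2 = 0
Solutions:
 u(b) = C1*exp(2*b/3)


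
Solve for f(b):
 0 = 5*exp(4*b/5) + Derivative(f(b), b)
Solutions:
 f(b) = C1 - 25*exp(4*b/5)/4


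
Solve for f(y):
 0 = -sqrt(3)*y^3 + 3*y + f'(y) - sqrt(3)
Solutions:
 f(y) = C1 + sqrt(3)*y^4/4 - 3*y^2/2 + sqrt(3)*y


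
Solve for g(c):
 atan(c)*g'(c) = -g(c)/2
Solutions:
 g(c) = C1*exp(-Integral(1/atan(c), c)/2)


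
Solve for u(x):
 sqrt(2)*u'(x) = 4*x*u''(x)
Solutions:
 u(x) = C1 + C2*x^(sqrt(2)/4 + 1)


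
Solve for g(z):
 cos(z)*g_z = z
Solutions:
 g(z) = C1 + Integral(z/cos(z), z)


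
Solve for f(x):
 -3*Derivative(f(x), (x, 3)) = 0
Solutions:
 f(x) = C1 + C2*x + C3*x^2


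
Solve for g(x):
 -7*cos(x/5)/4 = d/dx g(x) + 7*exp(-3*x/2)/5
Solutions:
 g(x) = C1 - 35*sin(x/5)/4 + 14*exp(-3*x/2)/15


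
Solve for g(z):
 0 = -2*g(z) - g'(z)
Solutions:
 g(z) = C1*exp(-2*z)


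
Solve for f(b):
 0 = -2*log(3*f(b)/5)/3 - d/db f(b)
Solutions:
 3*Integral(1/(log(_y) - log(5) + log(3)), (_y, f(b)))/2 = C1 - b


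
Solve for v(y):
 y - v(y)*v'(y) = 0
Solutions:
 v(y) = -sqrt(C1 + y^2)
 v(y) = sqrt(C1 + y^2)


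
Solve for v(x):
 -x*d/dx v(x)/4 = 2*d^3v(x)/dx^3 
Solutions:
 v(x) = C1 + Integral(C2*airyai(-x/2) + C3*airybi(-x/2), x)


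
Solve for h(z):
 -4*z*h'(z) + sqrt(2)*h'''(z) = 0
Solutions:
 h(z) = C1 + Integral(C2*airyai(sqrt(2)*z) + C3*airybi(sqrt(2)*z), z)


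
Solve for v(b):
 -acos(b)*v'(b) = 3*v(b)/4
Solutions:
 v(b) = C1*exp(-3*Integral(1/acos(b), b)/4)


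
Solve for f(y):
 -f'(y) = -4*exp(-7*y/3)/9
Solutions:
 f(y) = C1 - 4*exp(-7*y/3)/21


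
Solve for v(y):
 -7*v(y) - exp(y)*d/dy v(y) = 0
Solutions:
 v(y) = C1*exp(7*exp(-y))


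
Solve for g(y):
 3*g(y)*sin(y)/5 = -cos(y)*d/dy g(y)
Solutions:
 g(y) = C1*cos(y)^(3/5)


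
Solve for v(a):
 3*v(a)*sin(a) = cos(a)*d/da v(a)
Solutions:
 v(a) = C1/cos(a)^3


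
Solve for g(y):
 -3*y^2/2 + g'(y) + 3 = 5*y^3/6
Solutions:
 g(y) = C1 + 5*y^4/24 + y^3/2 - 3*y


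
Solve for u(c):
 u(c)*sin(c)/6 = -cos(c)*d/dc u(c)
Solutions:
 u(c) = C1*cos(c)^(1/6)


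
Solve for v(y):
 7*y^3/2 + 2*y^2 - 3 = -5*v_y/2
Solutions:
 v(y) = C1 - 7*y^4/20 - 4*y^3/15 + 6*y/5


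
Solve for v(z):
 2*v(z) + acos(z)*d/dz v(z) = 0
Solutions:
 v(z) = C1*exp(-2*Integral(1/acos(z), z))


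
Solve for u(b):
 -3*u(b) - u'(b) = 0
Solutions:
 u(b) = C1*exp(-3*b)


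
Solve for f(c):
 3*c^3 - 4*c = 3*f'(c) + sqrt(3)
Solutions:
 f(c) = C1 + c^4/4 - 2*c^2/3 - sqrt(3)*c/3


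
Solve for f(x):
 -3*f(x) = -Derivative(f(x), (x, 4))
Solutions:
 f(x) = C1*exp(-3^(1/4)*x) + C2*exp(3^(1/4)*x) + C3*sin(3^(1/4)*x) + C4*cos(3^(1/4)*x)


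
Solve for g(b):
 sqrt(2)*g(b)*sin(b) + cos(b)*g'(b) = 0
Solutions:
 g(b) = C1*cos(b)^(sqrt(2))


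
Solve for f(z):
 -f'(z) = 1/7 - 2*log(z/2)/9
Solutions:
 f(z) = C1 + 2*z*log(z)/9 - 23*z/63 - 2*z*log(2)/9


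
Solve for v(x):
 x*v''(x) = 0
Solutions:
 v(x) = C1 + C2*x


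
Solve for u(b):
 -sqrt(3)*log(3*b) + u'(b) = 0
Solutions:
 u(b) = C1 + sqrt(3)*b*log(b) - sqrt(3)*b + sqrt(3)*b*log(3)


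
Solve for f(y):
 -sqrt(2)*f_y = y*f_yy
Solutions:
 f(y) = C1 + C2*y^(1 - sqrt(2))


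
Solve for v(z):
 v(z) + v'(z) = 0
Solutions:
 v(z) = C1*exp(-z)


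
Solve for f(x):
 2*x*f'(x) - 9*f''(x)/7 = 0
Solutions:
 f(x) = C1 + C2*erfi(sqrt(7)*x/3)


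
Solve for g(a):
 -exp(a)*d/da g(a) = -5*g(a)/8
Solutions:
 g(a) = C1*exp(-5*exp(-a)/8)


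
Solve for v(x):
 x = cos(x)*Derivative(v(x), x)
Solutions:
 v(x) = C1 + Integral(x/cos(x), x)


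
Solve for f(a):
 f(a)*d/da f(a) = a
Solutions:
 f(a) = -sqrt(C1 + a^2)
 f(a) = sqrt(C1 + a^2)


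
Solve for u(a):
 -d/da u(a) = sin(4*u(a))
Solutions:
 u(a) = -acos((-C1 - exp(8*a))/(C1 - exp(8*a)))/4 + pi/2
 u(a) = acos((-C1 - exp(8*a))/(C1 - exp(8*a)))/4


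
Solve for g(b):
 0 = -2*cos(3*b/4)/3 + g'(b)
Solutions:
 g(b) = C1 + 8*sin(3*b/4)/9


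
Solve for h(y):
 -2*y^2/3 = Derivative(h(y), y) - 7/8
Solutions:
 h(y) = C1 - 2*y^3/9 + 7*y/8


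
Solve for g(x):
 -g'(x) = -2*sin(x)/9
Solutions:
 g(x) = C1 - 2*cos(x)/9


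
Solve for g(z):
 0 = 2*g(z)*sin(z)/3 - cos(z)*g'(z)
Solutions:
 g(z) = C1/cos(z)^(2/3)


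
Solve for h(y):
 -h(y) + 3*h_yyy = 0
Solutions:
 h(y) = C3*exp(3^(2/3)*y/3) + (C1*sin(3^(1/6)*y/2) + C2*cos(3^(1/6)*y/2))*exp(-3^(2/3)*y/6)


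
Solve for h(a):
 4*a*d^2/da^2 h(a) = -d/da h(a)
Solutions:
 h(a) = C1 + C2*a^(3/4)


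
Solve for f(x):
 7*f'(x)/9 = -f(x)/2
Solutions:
 f(x) = C1*exp(-9*x/14)


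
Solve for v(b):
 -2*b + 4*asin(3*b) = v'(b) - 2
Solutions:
 v(b) = C1 - b^2 + 4*b*asin(3*b) + 2*b + 4*sqrt(1 - 9*b^2)/3


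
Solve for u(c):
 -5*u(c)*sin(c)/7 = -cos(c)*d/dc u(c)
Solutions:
 u(c) = C1/cos(c)^(5/7)


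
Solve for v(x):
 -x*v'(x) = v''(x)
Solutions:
 v(x) = C1 + C2*erf(sqrt(2)*x/2)


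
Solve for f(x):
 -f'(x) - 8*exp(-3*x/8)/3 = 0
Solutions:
 f(x) = C1 + 64*exp(-3*x/8)/9


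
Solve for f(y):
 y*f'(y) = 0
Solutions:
 f(y) = C1


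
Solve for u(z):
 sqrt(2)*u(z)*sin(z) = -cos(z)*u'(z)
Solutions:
 u(z) = C1*cos(z)^(sqrt(2))


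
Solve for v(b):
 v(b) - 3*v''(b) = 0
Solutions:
 v(b) = C1*exp(-sqrt(3)*b/3) + C2*exp(sqrt(3)*b/3)


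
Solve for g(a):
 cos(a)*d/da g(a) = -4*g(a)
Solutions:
 g(a) = C1*(sin(a)^2 - 2*sin(a) + 1)/(sin(a)^2 + 2*sin(a) + 1)


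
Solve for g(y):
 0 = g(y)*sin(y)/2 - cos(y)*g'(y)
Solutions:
 g(y) = C1/sqrt(cos(y))


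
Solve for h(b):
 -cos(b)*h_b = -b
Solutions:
 h(b) = C1 + Integral(b/cos(b), b)


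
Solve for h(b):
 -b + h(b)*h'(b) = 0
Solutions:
 h(b) = -sqrt(C1 + b^2)
 h(b) = sqrt(C1 + b^2)


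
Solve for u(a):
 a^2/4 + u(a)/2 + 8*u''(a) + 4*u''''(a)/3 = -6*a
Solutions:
 u(a) = C1*sin(a*sqrt(3 - sqrt(138)/4)) + C2*sin(a*sqrt(sqrt(138)/4 + 3)) + C3*cos(a*sqrt(3 - sqrt(138)/4)) + C4*cos(a*sqrt(sqrt(138)/4 + 3)) - a^2/2 - 12*a + 16


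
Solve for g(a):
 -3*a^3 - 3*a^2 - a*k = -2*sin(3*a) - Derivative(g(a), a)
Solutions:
 g(a) = C1 + 3*a^4/4 + a^3 + a^2*k/2 + 2*cos(3*a)/3


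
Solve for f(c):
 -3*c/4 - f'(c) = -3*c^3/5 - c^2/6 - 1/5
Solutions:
 f(c) = C1 + 3*c^4/20 + c^3/18 - 3*c^2/8 + c/5


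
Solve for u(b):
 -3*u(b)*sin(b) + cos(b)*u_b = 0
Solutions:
 u(b) = C1/cos(b)^3


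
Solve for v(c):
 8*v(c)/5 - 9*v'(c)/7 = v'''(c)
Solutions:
 v(c) = C1*exp(-c*(-15*245^(1/3)/(196 + sqrt(43141))^(1/3) + 175^(1/3)*(196 + sqrt(43141))^(1/3))/70)*sin(sqrt(3)*c*(15*245^(1/3)/(196 + sqrt(43141))^(1/3) + 175^(1/3)*(196 + sqrt(43141))^(1/3))/70) + C2*exp(-c*(-15*245^(1/3)/(196 + sqrt(43141))^(1/3) + 175^(1/3)*(196 + sqrt(43141))^(1/3))/70)*cos(sqrt(3)*c*(15*245^(1/3)/(196 + sqrt(43141))^(1/3) + 175^(1/3)*(196 + sqrt(43141))^(1/3))/70) + C3*exp(c*(-15*245^(1/3)/(196 + sqrt(43141))^(1/3) + 175^(1/3)*(196 + sqrt(43141))^(1/3))/35)


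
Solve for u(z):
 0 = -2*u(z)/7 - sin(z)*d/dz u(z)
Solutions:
 u(z) = C1*(cos(z) + 1)^(1/7)/(cos(z) - 1)^(1/7)


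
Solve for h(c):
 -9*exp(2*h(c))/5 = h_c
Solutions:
 h(c) = log(-sqrt(1/(C1 + 9*c))) - log(2) + log(10)/2
 h(c) = log(1/(C1 + 9*c))/2 - log(2) + log(10)/2


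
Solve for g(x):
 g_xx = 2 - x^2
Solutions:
 g(x) = C1 + C2*x - x^4/12 + x^2


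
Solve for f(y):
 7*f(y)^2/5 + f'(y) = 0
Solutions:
 f(y) = 5/(C1 + 7*y)


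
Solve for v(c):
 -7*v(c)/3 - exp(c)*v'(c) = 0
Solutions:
 v(c) = C1*exp(7*exp(-c)/3)


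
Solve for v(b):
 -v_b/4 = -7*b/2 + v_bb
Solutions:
 v(b) = C1 + C2*exp(-b/4) + 7*b^2 - 56*b


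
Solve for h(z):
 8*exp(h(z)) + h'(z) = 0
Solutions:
 h(z) = log(1/(C1 + 8*z))


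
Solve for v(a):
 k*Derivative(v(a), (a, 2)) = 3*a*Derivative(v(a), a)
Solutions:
 v(a) = C1 + C2*erf(sqrt(6)*a*sqrt(-1/k)/2)/sqrt(-1/k)


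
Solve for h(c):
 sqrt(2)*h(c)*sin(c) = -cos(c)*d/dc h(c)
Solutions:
 h(c) = C1*cos(c)^(sqrt(2))


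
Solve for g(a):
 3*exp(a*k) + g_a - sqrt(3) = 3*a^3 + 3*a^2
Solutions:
 g(a) = C1 + 3*a^4/4 + a^3 + sqrt(3)*a - 3*exp(a*k)/k


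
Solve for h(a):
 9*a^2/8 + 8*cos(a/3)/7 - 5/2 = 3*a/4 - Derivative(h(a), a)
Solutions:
 h(a) = C1 - 3*a^3/8 + 3*a^2/8 + 5*a/2 - 24*sin(a/3)/7


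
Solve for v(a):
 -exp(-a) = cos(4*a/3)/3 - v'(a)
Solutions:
 v(a) = C1 + sin(4*a/3)/4 - exp(-a)


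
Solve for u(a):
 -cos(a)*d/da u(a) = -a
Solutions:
 u(a) = C1 + Integral(a/cos(a), a)


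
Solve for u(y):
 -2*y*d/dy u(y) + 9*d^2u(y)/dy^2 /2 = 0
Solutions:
 u(y) = C1 + C2*erfi(sqrt(2)*y/3)


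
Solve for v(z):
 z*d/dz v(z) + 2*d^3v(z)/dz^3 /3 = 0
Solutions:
 v(z) = C1 + Integral(C2*airyai(-2^(2/3)*3^(1/3)*z/2) + C3*airybi(-2^(2/3)*3^(1/3)*z/2), z)


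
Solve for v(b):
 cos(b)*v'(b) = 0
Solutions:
 v(b) = C1


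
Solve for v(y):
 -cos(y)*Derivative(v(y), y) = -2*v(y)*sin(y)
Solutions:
 v(y) = C1/cos(y)^2


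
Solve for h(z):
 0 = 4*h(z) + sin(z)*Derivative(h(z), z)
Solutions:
 h(z) = C1*(cos(z)^2 + 2*cos(z) + 1)/(cos(z)^2 - 2*cos(z) + 1)


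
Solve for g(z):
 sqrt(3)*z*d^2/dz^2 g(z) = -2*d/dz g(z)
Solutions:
 g(z) = C1 + C2*z^(1 - 2*sqrt(3)/3)


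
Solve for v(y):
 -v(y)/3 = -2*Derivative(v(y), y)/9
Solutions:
 v(y) = C1*exp(3*y/2)


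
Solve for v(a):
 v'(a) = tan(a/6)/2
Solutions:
 v(a) = C1 - 3*log(cos(a/6))


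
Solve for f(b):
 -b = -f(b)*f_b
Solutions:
 f(b) = -sqrt(C1 + b^2)
 f(b) = sqrt(C1 + b^2)


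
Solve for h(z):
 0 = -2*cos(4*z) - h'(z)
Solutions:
 h(z) = C1 - sin(4*z)/2


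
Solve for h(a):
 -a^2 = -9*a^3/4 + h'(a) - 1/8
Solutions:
 h(a) = C1 + 9*a^4/16 - a^3/3 + a/8


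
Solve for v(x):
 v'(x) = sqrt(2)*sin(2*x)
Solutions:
 v(x) = C1 - sqrt(2)*cos(2*x)/2


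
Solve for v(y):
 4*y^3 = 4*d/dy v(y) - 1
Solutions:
 v(y) = C1 + y^4/4 + y/4


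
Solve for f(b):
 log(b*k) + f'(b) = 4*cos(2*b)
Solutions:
 f(b) = C1 - b*log(b*k) + b + 2*sin(2*b)


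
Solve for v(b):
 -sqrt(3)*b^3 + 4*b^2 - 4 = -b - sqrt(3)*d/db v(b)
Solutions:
 v(b) = C1 + b^4/4 - 4*sqrt(3)*b^3/9 - sqrt(3)*b^2/6 + 4*sqrt(3)*b/3


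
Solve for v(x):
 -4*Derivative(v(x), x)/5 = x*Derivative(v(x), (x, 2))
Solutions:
 v(x) = C1 + C2*x^(1/5)


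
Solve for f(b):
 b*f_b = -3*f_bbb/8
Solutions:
 f(b) = C1 + Integral(C2*airyai(-2*3^(2/3)*b/3) + C3*airybi(-2*3^(2/3)*b/3), b)


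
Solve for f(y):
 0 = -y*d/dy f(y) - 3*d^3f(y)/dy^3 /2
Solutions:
 f(y) = C1 + Integral(C2*airyai(-2^(1/3)*3^(2/3)*y/3) + C3*airybi(-2^(1/3)*3^(2/3)*y/3), y)


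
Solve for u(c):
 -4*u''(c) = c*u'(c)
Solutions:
 u(c) = C1 + C2*erf(sqrt(2)*c/4)


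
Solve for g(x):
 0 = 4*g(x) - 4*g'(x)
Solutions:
 g(x) = C1*exp(x)


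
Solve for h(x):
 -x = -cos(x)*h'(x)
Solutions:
 h(x) = C1 + Integral(x/cos(x), x)


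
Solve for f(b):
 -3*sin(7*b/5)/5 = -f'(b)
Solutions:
 f(b) = C1 - 3*cos(7*b/5)/7


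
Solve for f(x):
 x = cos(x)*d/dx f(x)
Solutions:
 f(x) = C1 + Integral(x/cos(x), x)


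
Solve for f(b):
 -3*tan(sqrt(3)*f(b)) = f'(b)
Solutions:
 f(b) = sqrt(3)*(pi - asin(C1*exp(-3*sqrt(3)*b)))/3
 f(b) = sqrt(3)*asin(C1*exp(-3*sqrt(3)*b))/3


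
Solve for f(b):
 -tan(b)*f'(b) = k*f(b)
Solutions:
 f(b) = C1*exp(-k*log(sin(b)))


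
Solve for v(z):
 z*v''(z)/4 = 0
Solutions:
 v(z) = C1 + C2*z


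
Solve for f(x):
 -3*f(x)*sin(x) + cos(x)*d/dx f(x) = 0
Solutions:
 f(x) = C1/cos(x)^3


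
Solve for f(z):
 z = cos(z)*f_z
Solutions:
 f(z) = C1 + Integral(z/cos(z), z)


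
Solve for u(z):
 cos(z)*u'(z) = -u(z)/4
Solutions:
 u(z) = C1*(sin(z) - 1)^(1/8)/(sin(z) + 1)^(1/8)


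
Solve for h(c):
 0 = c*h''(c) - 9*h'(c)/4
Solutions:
 h(c) = C1 + C2*c^(13/4)


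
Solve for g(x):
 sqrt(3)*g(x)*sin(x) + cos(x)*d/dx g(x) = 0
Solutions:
 g(x) = C1*cos(x)^(sqrt(3))


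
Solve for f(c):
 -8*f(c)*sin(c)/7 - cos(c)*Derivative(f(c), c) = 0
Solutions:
 f(c) = C1*cos(c)^(8/7)


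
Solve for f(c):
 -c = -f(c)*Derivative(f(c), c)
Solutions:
 f(c) = -sqrt(C1 + c^2)
 f(c) = sqrt(C1 + c^2)


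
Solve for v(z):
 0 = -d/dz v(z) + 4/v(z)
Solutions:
 v(z) = -sqrt(C1 + 8*z)
 v(z) = sqrt(C1 + 8*z)


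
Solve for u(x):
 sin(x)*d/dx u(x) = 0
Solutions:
 u(x) = C1


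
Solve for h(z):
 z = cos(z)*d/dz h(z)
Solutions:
 h(z) = C1 + Integral(z/cos(z), z)


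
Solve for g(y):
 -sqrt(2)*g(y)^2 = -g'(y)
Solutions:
 g(y) = -1/(C1 + sqrt(2)*y)


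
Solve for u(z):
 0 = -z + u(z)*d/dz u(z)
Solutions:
 u(z) = -sqrt(C1 + z^2)
 u(z) = sqrt(C1 + z^2)


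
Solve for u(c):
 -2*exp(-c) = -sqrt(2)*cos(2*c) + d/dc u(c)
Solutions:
 u(c) = C1 + sqrt(2)*sin(2*c)/2 + 2*exp(-c)


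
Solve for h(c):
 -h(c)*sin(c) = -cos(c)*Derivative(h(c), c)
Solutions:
 h(c) = C1/cos(c)


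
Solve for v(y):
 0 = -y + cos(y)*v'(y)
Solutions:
 v(y) = C1 + Integral(y/cos(y), y)


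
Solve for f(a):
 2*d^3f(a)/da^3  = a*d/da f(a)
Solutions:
 f(a) = C1 + Integral(C2*airyai(2^(2/3)*a/2) + C3*airybi(2^(2/3)*a/2), a)


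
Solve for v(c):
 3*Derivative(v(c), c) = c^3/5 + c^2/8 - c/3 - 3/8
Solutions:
 v(c) = C1 + c^4/60 + c^3/72 - c^2/18 - c/8


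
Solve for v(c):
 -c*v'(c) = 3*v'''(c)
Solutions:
 v(c) = C1 + Integral(C2*airyai(-3^(2/3)*c/3) + C3*airybi(-3^(2/3)*c/3), c)


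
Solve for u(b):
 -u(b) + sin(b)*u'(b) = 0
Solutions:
 u(b) = C1*sqrt(cos(b) - 1)/sqrt(cos(b) + 1)


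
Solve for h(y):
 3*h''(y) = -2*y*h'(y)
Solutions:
 h(y) = C1 + C2*erf(sqrt(3)*y/3)


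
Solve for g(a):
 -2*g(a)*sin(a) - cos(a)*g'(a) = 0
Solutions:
 g(a) = C1*cos(a)^2


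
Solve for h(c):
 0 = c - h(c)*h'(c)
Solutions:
 h(c) = -sqrt(C1 + c^2)
 h(c) = sqrt(C1 + c^2)


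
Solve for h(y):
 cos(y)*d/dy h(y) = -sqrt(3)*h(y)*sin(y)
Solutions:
 h(y) = C1*cos(y)^(sqrt(3))


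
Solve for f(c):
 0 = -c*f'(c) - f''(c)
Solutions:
 f(c) = C1 + C2*erf(sqrt(2)*c/2)


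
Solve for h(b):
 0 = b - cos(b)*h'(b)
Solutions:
 h(b) = C1 + Integral(b/cos(b), b)


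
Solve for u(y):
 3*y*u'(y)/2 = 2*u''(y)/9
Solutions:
 u(y) = C1 + C2*erfi(3*sqrt(6)*y/4)


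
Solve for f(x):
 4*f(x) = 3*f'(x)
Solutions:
 f(x) = C1*exp(4*x/3)


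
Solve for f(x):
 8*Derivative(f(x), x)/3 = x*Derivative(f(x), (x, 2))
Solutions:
 f(x) = C1 + C2*x^(11/3)


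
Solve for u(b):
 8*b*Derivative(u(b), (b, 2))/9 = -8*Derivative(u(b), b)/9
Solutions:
 u(b) = C1 + C2*log(b)


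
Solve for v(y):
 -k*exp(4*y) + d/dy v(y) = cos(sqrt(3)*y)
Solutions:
 v(y) = C1 + k*exp(4*y)/4 + sqrt(3)*sin(sqrt(3)*y)/3


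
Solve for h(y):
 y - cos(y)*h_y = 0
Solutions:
 h(y) = C1 + Integral(y/cos(y), y)


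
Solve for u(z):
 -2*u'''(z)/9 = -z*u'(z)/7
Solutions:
 u(z) = C1 + Integral(C2*airyai(42^(2/3)*z/14) + C3*airybi(42^(2/3)*z/14), z)


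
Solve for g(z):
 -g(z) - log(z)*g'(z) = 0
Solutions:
 g(z) = C1*exp(-li(z))


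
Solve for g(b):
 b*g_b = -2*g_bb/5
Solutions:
 g(b) = C1 + C2*erf(sqrt(5)*b/2)


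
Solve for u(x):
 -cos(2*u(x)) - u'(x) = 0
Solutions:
 u(x) = -asin((C1 + exp(4*x))/(C1 - exp(4*x)))/2 + pi/2
 u(x) = asin((C1 + exp(4*x))/(C1 - exp(4*x)))/2


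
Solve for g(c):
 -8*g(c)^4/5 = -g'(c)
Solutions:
 g(c) = 5^(1/3)*(-1/(C1 + 24*c))^(1/3)
 g(c) = 5^(1/3)*(-1/(C1 + 8*c))^(1/3)*(-3^(2/3) - 3*3^(1/6)*I)/6
 g(c) = 5^(1/3)*(-1/(C1 + 8*c))^(1/3)*(-3^(2/3) + 3*3^(1/6)*I)/6


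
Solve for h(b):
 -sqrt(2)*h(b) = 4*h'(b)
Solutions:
 h(b) = C1*exp(-sqrt(2)*b/4)


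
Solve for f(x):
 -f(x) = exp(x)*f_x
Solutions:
 f(x) = C1*exp(exp(-x))


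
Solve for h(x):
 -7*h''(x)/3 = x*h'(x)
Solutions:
 h(x) = C1 + C2*erf(sqrt(42)*x/14)


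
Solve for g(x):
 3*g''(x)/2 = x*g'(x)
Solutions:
 g(x) = C1 + C2*erfi(sqrt(3)*x/3)


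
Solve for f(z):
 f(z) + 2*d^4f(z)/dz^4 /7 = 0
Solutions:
 f(z) = (C1*sin(14^(1/4)*z/2) + C2*cos(14^(1/4)*z/2))*exp(-14^(1/4)*z/2) + (C3*sin(14^(1/4)*z/2) + C4*cos(14^(1/4)*z/2))*exp(14^(1/4)*z/2)


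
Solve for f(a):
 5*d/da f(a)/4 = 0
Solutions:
 f(a) = C1


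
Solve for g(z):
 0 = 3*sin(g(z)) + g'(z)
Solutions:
 g(z) = -acos((-C1 - exp(6*z))/(C1 - exp(6*z))) + 2*pi
 g(z) = acos((-C1 - exp(6*z))/(C1 - exp(6*z)))


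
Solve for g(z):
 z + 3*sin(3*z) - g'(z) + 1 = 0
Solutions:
 g(z) = C1 + z^2/2 + z - cos(3*z)


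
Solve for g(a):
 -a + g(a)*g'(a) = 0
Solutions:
 g(a) = -sqrt(C1 + a^2)
 g(a) = sqrt(C1 + a^2)


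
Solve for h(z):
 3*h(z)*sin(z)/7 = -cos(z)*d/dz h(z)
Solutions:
 h(z) = C1*cos(z)^(3/7)


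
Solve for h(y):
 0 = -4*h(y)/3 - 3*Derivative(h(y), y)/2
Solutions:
 h(y) = C1*exp(-8*y/9)


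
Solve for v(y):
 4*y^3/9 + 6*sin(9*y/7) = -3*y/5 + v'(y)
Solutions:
 v(y) = C1 + y^4/9 + 3*y^2/10 - 14*cos(9*y/7)/3


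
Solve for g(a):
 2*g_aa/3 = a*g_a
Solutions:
 g(a) = C1 + C2*erfi(sqrt(3)*a/2)


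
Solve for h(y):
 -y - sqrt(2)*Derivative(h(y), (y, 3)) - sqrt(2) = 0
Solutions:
 h(y) = C1 + C2*y + C3*y^2 - sqrt(2)*y^4/48 - y^3/6


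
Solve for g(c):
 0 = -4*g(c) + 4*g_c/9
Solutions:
 g(c) = C1*exp(9*c)


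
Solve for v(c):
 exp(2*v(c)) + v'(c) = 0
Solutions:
 v(c) = log(-sqrt(-1/(C1 - c))) - log(2)/2
 v(c) = log(-1/(C1 - c))/2 - log(2)/2


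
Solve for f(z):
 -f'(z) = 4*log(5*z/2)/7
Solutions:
 f(z) = C1 - 4*z*log(z)/7 - 4*z*log(5)/7 + 4*z*log(2)/7 + 4*z/7


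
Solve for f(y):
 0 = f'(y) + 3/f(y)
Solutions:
 f(y) = -sqrt(C1 - 6*y)
 f(y) = sqrt(C1 - 6*y)


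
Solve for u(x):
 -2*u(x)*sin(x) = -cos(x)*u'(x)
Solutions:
 u(x) = C1/cos(x)^2


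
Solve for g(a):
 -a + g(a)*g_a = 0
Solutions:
 g(a) = -sqrt(C1 + a^2)
 g(a) = sqrt(C1 + a^2)


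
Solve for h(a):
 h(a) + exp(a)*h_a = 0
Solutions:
 h(a) = C1*exp(exp(-a))


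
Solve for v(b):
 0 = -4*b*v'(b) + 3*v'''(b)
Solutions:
 v(b) = C1 + Integral(C2*airyai(6^(2/3)*b/3) + C3*airybi(6^(2/3)*b/3), b)


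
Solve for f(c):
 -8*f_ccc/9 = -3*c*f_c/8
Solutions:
 f(c) = C1 + Integral(C2*airyai(3*c/4) + C3*airybi(3*c/4), c)


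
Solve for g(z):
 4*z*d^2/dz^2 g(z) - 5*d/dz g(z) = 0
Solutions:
 g(z) = C1 + C2*z^(9/4)


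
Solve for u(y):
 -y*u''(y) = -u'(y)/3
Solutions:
 u(y) = C1 + C2*y^(4/3)


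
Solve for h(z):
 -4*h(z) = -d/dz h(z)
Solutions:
 h(z) = C1*exp(4*z)


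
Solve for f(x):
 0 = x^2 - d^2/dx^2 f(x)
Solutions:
 f(x) = C1 + C2*x + x^4/12


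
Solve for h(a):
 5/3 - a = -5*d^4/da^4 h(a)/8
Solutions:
 h(a) = C1 + C2*a + C3*a^2 + C4*a^3 + a^5/75 - a^4/9


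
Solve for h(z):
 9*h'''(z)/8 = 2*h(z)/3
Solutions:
 h(z) = C3*exp(2*2^(1/3)*z/3) + (C1*sin(2^(1/3)*sqrt(3)*z/3) + C2*cos(2^(1/3)*sqrt(3)*z/3))*exp(-2^(1/3)*z/3)


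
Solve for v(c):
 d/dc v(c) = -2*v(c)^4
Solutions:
 v(c) = (-3^(2/3) - 3*3^(1/6)*I)*(1/(C1 + 2*c))^(1/3)/6
 v(c) = (-3^(2/3) + 3*3^(1/6)*I)*(1/(C1 + 2*c))^(1/3)/6
 v(c) = (1/(C1 + 6*c))^(1/3)


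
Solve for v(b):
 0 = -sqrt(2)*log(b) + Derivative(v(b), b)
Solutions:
 v(b) = C1 + sqrt(2)*b*log(b) - sqrt(2)*b


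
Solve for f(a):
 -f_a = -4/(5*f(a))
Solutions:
 f(a) = -sqrt(C1 + 40*a)/5
 f(a) = sqrt(C1 + 40*a)/5


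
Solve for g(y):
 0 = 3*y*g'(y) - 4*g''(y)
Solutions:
 g(y) = C1 + C2*erfi(sqrt(6)*y/4)


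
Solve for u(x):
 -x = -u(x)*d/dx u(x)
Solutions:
 u(x) = -sqrt(C1 + x^2)
 u(x) = sqrt(C1 + x^2)


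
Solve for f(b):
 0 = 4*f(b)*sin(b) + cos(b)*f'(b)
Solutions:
 f(b) = C1*cos(b)^4


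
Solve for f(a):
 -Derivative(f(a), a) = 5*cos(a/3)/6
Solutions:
 f(a) = C1 - 5*sin(a/3)/2


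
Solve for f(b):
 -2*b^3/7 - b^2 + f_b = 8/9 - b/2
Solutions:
 f(b) = C1 + b^4/14 + b^3/3 - b^2/4 + 8*b/9


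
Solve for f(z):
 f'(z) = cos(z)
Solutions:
 f(z) = C1 + sin(z)


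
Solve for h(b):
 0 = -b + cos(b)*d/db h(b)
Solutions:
 h(b) = C1 + Integral(b/cos(b), b)


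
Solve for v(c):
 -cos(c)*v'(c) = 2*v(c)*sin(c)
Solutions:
 v(c) = C1*cos(c)^2


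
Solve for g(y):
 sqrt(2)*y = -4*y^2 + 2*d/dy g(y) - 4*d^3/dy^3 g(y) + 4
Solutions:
 g(y) = C1 + C2*exp(-sqrt(2)*y/2) + C3*exp(sqrt(2)*y/2) + 2*y^3/3 + sqrt(2)*y^2/4 + 6*y


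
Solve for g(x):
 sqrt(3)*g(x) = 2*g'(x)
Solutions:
 g(x) = C1*exp(sqrt(3)*x/2)


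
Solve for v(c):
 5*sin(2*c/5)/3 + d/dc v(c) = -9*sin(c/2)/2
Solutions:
 v(c) = C1 + 25*cos(2*c/5)/6 + 9*cos(c/2)


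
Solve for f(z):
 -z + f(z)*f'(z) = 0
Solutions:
 f(z) = -sqrt(C1 + z^2)
 f(z) = sqrt(C1 + z^2)


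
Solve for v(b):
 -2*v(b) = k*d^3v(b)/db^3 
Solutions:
 v(b) = C1*exp(2^(1/3)*b*(-1/k)^(1/3)) + C2*exp(2^(1/3)*b*(-1/k)^(1/3)*(-1 + sqrt(3)*I)/2) + C3*exp(-2^(1/3)*b*(-1/k)^(1/3)*(1 + sqrt(3)*I)/2)


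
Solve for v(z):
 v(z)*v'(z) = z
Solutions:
 v(z) = -sqrt(C1 + z^2)
 v(z) = sqrt(C1 + z^2)


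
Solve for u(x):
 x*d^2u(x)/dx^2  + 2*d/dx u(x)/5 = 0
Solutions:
 u(x) = C1 + C2*x^(3/5)


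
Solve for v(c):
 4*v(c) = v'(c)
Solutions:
 v(c) = C1*exp(4*c)


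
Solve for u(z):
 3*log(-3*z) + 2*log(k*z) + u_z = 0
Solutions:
 u(z) = C1 + z*(-2*log(-k) - 3*log(3) + 5) - 5*z*log(-z)


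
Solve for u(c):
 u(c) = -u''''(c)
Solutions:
 u(c) = (C1*sin(sqrt(2)*c/2) + C2*cos(sqrt(2)*c/2))*exp(-sqrt(2)*c/2) + (C3*sin(sqrt(2)*c/2) + C4*cos(sqrt(2)*c/2))*exp(sqrt(2)*c/2)


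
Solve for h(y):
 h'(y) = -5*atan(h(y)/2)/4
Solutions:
 Integral(1/atan(_y/2), (_y, h(y))) = C1 - 5*y/4


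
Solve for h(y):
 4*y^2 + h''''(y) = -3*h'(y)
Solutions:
 h(y) = C1 + C4*exp(-3^(1/3)*y) - 4*y^3/9 + (C2*sin(3^(5/6)*y/2) + C3*cos(3^(5/6)*y/2))*exp(3^(1/3)*y/2)


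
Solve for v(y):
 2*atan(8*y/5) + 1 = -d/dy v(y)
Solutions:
 v(y) = C1 - 2*y*atan(8*y/5) - y + 5*log(64*y^2 + 25)/8


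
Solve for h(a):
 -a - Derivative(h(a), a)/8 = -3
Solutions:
 h(a) = C1 - 4*a^2 + 24*a


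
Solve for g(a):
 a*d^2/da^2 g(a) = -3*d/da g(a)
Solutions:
 g(a) = C1 + C2/a^2


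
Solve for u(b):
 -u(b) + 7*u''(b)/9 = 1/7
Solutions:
 u(b) = C1*exp(-3*sqrt(7)*b/7) + C2*exp(3*sqrt(7)*b/7) - 1/7


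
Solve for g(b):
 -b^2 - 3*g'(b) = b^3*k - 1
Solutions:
 g(b) = C1 - b^4*k/12 - b^3/9 + b/3


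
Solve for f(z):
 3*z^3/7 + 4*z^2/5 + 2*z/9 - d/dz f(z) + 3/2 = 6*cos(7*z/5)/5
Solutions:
 f(z) = C1 + 3*z^4/28 + 4*z^3/15 + z^2/9 + 3*z/2 - 6*sin(7*z/5)/7


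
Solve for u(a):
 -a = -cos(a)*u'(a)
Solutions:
 u(a) = C1 + Integral(a/cos(a), a)


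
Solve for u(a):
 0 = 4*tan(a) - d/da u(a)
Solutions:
 u(a) = C1 - 4*log(cos(a))


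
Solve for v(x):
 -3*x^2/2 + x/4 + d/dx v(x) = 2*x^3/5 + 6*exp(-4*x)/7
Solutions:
 v(x) = C1 + x^4/10 + x^3/2 - x^2/8 - 3*exp(-4*x)/14


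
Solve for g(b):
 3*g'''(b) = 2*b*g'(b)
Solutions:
 g(b) = C1 + Integral(C2*airyai(2^(1/3)*3^(2/3)*b/3) + C3*airybi(2^(1/3)*3^(2/3)*b/3), b)


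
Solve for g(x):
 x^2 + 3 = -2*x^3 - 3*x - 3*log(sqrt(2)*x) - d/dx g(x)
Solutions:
 g(x) = C1 - x^4/2 - x^3/3 - 3*x^2/2 - 3*x*log(x) - 3*x*log(2)/2


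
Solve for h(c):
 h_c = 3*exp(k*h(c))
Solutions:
 h(c) = Piecewise((log(-1/(C1*k + 3*c*k))/k, Ne(k, 0)), (nan, True))
 h(c) = Piecewise((C1 + 3*c, Eq(k, 0)), (nan, True))


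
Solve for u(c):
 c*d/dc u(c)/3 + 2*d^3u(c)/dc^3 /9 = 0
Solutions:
 u(c) = C1 + Integral(C2*airyai(-2^(2/3)*3^(1/3)*c/2) + C3*airybi(-2^(2/3)*3^(1/3)*c/2), c)


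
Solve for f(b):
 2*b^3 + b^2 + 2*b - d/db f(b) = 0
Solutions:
 f(b) = C1 + b^4/2 + b^3/3 + b^2


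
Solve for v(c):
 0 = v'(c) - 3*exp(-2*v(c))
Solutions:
 v(c) = log(-sqrt(C1 + 6*c))
 v(c) = log(C1 + 6*c)/2


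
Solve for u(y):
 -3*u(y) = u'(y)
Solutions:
 u(y) = C1*exp(-3*y)


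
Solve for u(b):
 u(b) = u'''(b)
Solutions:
 u(b) = C3*exp(b) + (C1*sin(sqrt(3)*b/2) + C2*cos(sqrt(3)*b/2))*exp(-b/2)


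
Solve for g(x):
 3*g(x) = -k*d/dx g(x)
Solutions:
 g(x) = C1*exp(-3*x/k)


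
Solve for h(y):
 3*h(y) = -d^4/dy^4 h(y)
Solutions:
 h(y) = (C1*sin(sqrt(2)*3^(1/4)*y/2) + C2*cos(sqrt(2)*3^(1/4)*y/2))*exp(-sqrt(2)*3^(1/4)*y/2) + (C3*sin(sqrt(2)*3^(1/4)*y/2) + C4*cos(sqrt(2)*3^(1/4)*y/2))*exp(sqrt(2)*3^(1/4)*y/2)


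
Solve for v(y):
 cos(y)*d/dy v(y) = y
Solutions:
 v(y) = C1 + Integral(y/cos(y), y)


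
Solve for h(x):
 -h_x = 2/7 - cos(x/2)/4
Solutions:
 h(x) = C1 - 2*x/7 + sin(x/2)/2


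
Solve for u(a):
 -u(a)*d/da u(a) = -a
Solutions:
 u(a) = -sqrt(C1 + a^2)
 u(a) = sqrt(C1 + a^2)


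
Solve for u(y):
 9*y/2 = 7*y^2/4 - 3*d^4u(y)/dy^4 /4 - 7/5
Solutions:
 u(y) = C1 + C2*y + C3*y^2 + C4*y^3 + 7*y^6/1080 - y^5/20 - 7*y^4/90


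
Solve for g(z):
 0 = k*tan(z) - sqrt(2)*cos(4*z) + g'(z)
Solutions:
 g(z) = C1 + k*log(cos(z)) + sqrt(2)*sin(4*z)/4


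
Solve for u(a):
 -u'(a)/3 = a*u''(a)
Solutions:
 u(a) = C1 + C2*a^(2/3)


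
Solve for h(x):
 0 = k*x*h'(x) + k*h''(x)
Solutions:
 h(x) = C1 + C2*erf(sqrt(2)*x/2)


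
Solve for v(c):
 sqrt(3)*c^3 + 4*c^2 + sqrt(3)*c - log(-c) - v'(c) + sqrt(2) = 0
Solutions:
 v(c) = C1 + sqrt(3)*c^4/4 + 4*c^3/3 + sqrt(3)*c^2/2 - c*log(-c) + c*(1 + sqrt(2))


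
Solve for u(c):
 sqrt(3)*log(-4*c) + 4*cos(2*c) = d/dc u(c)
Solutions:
 u(c) = C1 + sqrt(3)*c*(log(-c) - 1) + 2*sqrt(3)*c*log(2) + 2*sin(2*c)


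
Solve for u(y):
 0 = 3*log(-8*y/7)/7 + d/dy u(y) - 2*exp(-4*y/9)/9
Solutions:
 u(y) = C1 - 3*y*log(-y)/7 + 3*y*(-3*log(2) + 1 + log(7))/7 - exp(-4*y/9)/2


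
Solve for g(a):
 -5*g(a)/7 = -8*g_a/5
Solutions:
 g(a) = C1*exp(25*a/56)


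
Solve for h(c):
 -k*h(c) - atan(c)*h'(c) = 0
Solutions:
 h(c) = C1*exp(-k*Integral(1/atan(c), c))


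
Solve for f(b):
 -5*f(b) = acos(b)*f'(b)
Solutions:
 f(b) = C1*exp(-5*Integral(1/acos(b), b))


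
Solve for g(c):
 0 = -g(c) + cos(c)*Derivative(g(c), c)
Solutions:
 g(c) = C1*sqrt(sin(c) + 1)/sqrt(sin(c) - 1)


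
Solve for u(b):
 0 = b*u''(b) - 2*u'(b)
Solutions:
 u(b) = C1 + C2*b^3


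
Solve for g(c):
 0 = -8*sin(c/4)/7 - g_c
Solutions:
 g(c) = C1 + 32*cos(c/4)/7


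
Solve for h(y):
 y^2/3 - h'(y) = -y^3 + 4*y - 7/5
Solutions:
 h(y) = C1 + y^4/4 + y^3/9 - 2*y^2 + 7*y/5


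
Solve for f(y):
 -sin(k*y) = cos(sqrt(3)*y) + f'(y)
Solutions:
 f(y) = C1 - sqrt(3)*sin(sqrt(3)*y)/3 + cos(k*y)/k


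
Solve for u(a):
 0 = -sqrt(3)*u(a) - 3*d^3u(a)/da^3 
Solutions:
 u(a) = C3*exp(-3^(5/6)*a/3) + (C1*sin(3^(1/3)*a/2) + C2*cos(3^(1/3)*a/2))*exp(3^(5/6)*a/6)


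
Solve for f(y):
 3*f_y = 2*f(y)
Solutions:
 f(y) = C1*exp(2*y/3)


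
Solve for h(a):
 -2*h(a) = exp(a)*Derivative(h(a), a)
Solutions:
 h(a) = C1*exp(2*exp(-a))


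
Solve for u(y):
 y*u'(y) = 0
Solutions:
 u(y) = C1


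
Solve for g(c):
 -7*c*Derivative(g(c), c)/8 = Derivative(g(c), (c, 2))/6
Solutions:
 g(c) = C1 + C2*erf(sqrt(42)*c/4)


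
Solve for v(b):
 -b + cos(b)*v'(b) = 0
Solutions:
 v(b) = C1 + Integral(b/cos(b), b)


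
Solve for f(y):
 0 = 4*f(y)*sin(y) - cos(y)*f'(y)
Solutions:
 f(y) = C1/cos(y)^4


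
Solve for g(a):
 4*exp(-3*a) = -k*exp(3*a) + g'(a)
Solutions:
 g(a) = C1 + k*exp(3*a)/3 - 4*exp(-3*a)/3


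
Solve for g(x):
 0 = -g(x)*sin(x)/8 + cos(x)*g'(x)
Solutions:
 g(x) = C1/cos(x)^(1/8)


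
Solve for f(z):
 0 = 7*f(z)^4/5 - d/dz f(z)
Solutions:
 f(z) = 5^(1/3)*(-1/(C1 + 21*z))^(1/3)
 f(z) = 5^(1/3)*(-1/(C1 + 7*z))^(1/3)*(-3^(2/3) - 3*3^(1/6)*I)/6
 f(z) = 5^(1/3)*(-1/(C1 + 7*z))^(1/3)*(-3^(2/3) + 3*3^(1/6)*I)/6


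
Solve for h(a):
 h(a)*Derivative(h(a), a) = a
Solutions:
 h(a) = -sqrt(C1 + a^2)
 h(a) = sqrt(C1 + a^2)


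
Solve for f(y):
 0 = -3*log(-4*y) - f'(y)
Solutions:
 f(y) = C1 - 3*y*log(-y) + 3*y*(1 - 2*log(2))


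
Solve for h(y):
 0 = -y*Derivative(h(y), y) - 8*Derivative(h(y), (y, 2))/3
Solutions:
 h(y) = C1 + C2*erf(sqrt(3)*y/4)


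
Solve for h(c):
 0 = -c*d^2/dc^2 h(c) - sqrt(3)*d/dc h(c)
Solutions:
 h(c) = C1 + C2*c^(1 - sqrt(3))


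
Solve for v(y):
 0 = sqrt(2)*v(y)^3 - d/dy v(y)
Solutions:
 v(y) = -sqrt(2)*sqrt(-1/(C1 + sqrt(2)*y))/2
 v(y) = sqrt(2)*sqrt(-1/(C1 + sqrt(2)*y))/2


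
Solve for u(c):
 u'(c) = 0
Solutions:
 u(c) = C1


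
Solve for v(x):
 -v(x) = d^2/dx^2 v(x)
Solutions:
 v(x) = C1*sin(x) + C2*cos(x)


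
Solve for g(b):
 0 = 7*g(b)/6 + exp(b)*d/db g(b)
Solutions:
 g(b) = C1*exp(7*exp(-b)/6)


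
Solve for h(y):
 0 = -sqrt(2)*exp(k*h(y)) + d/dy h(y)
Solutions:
 h(y) = Piecewise((log(-1/(C1*k + sqrt(2)*k*y))/k, Ne(k, 0)), (nan, True))
 h(y) = Piecewise((C1 + sqrt(2)*y, Eq(k, 0)), (nan, True))


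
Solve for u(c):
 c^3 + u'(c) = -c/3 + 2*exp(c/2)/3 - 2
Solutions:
 u(c) = C1 - c^4/4 - c^2/6 - 2*c + 4*exp(c/2)/3


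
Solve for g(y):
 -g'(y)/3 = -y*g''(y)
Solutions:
 g(y) = C1 + C2*y^(4/3)


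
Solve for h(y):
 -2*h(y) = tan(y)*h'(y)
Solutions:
 h(y) = C1/sin(y)^2


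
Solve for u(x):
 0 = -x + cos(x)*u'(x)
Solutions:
 u(x) = C1 + Integral(x/cos(x), x)


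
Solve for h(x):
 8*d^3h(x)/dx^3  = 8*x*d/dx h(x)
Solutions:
 h(x) = C1 + Integral(C2*airyai(x) + C3*airybi(x), x)


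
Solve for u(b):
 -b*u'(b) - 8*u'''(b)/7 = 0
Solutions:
 u(b) = C1 + Integral(C2*airyai(-7^(1/3)*b/2) + C3*airybi(-7^(1/3)*b/2), b)


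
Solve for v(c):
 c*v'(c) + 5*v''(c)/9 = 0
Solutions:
 v(c) = C1 + C2*erf(3*sqrt(10)*c/10)


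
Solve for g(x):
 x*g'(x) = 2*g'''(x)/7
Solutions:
 g(x) = C1 + Integral(C2*airyai(2^(2/3)*7^(1/3)*x/2) + C3*airybi(2^(2/3)*7^(1/3)*x/2), x)


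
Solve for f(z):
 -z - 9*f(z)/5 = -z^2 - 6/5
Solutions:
 f(z) = 5*z^2/9 - 5*z/9 + 2/3


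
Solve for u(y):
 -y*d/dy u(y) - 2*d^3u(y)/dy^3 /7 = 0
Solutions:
 u(y) = C1 + Integral(C2*airyai(-2^(2/3)*7^(1/3)*y/2) + C3*airybi(-2^(2/3)*7^(1/3)*y/2), y)


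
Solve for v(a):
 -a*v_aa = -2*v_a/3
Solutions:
 v(a) = C1 + C2*a^(5/3)


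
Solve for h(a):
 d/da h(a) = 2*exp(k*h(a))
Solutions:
 h(a) = Piecewise((log(-1/(C1*k + 2*a*k))/k, Ne(k, 0)), (nan, True))
 h(a) = Piecewise((C1 + 2*a, Eq(k, 0)), (nan, True))


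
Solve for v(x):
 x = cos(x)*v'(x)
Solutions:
 v(x) = C1 + Integral(x/cos(x), x)


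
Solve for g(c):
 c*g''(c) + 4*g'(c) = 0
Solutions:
 g(c) = C1 + C2/c^3


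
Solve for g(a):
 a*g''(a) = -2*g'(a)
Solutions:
 g(a) = C1 + C2/a


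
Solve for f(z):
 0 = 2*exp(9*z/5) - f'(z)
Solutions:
 f(z) = C1 + 10*exp(9*z/5)/9


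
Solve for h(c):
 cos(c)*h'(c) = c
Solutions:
 h(c) = C1 + Integral(c/cos(c), c)


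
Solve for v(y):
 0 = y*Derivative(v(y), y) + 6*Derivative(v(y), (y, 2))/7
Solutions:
 v(y) = C1 + C2*erf(sqrt(21)*y/6)


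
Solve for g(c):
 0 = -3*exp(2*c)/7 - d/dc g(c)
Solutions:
 g(c) = C1 - 3*exp(2*c)/14


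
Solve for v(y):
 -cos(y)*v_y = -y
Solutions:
 v(y) = C1 + Integral(y/cos(y), y)


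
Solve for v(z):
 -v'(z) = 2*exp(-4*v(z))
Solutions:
 v(z) = log(-I*(C1 - 8*z)^(1/4))
 v(z) = log(I*(C1 - 8*z)^(1/4))
 v(z) = log(-(C1 - 8*z)^(1/4))
 v(z) = log(C1 - 8*z)/4


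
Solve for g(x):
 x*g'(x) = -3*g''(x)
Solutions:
 g(x) = C1 + C2*erf(sqrt(6)*x/6)


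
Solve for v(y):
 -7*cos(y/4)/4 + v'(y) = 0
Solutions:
 v(y) = C1 + 7*sin(y/4)


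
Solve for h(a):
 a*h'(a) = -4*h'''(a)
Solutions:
 h(a) = C1 + Integral(C2*airyai(-2^(1/3)*a/2) + C3*airybi(-2^(1/3)*a/2), a)


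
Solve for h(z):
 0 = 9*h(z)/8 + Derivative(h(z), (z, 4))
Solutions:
 h(z) = (C1*sin(2^(3/4)*sqrt(3)*z/4) + C2*cos(2^(3/4)*sqrt(3)*z/4))*exp(-2^(3/4)*sqrt(3)*z/4) + (C3*sin(2^(3/4)*sqrt(3)*z/4) + C4*cos(2^(3/4)*sqrt(3)*z/4))*exp(2^(3/4)*sqrt(3)*z/4)


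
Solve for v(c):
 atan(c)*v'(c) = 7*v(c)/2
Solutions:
 v(c) = C1*exp(7*Integral(1/atan(c), c)/2)


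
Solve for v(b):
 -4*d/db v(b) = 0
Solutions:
 v(b) = C1


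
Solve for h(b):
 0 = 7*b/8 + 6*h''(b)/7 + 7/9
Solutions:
 h(b) = C1 + C2*b - 49*b^3/288 - 49*b^2/108


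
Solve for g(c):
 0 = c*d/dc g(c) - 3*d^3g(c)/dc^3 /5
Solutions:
 g(c) = C1 + Integral(C2*airyai(3^(2/3)*5^(1/3)*c/3) + C3*airybi(3^(2/3)*5^(1/3)*c/3), c)


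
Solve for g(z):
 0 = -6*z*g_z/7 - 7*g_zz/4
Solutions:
 g(z) = C1 + C2*erf(2*sqrt(3)*z/7)


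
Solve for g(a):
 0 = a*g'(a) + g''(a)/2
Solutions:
 g(a) = C1 + C2*erf(a)


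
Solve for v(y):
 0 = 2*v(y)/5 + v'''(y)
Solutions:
 v(y) = C3*exp(-2^(1/3)*5^(2/3)*y/5) + (C1*sin(2^(1/3)*sqrt(3)*5^(2/3)*y/10) + C2*cos(2^(1/3)*sqrt(3)*5^(2/3)*y/10))*exp(2^(1/3)*5^(2/3)*y/10)


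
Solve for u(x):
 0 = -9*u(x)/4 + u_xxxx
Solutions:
 u(x) = C1*exp(-sqrt(6)*x/2) + C2*exp(sqrt(6)*x/2) + C3*sin(sqrt(6)*x/2) + C4*cos(sqrt(6)*x/2)


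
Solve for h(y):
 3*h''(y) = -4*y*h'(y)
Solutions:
 h(y) = C1 + C2*erf(sqrt(6)*y/3)


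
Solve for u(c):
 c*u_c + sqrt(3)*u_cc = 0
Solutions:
 u(c) = C1 + C2*erf(sqrt(2)*3^(3/4)*c/6)


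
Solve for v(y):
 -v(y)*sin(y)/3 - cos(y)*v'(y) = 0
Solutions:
 v(y) = C1*cos(y)^(1/3)


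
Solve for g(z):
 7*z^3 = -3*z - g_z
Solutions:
 g(z) = C1 - 7*z^4/4 - 3*z^2/2


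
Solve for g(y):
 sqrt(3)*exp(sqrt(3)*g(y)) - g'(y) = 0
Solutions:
 g(y) = sqrt(3)*(2*log(-1/(C1 + sqrt(3)*y)) - log(3))/6


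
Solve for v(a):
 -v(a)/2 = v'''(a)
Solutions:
 v(a) = C3*exp(-2^(2/3)*a/2) + (C1*sin(2^(2/3)*sqrt(3)*a/4) + C2*cos(2^(2/3)*sqrt(3)*a/4))*exp(2^(2/3)*a/4)


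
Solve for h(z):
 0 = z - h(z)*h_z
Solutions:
 h(z) = -sqrt(C1 + z^2)
 h(z) = sqrt(C1 + z^2)


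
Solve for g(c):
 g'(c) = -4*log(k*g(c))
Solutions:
 li(k*g(c))/k = C1 - 4*c


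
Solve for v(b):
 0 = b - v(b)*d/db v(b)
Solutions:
 v(b) = -sqrt(C1 + b^2)
 v(b) = sqrt(C1 + b^2)


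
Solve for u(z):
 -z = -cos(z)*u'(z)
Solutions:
 u(z) = C1 + Integral(z/cos(z), z)


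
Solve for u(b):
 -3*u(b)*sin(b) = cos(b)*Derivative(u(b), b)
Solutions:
 u(b) = C1*cos(b)^3


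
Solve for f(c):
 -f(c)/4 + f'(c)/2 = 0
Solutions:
 f(c) = C1*exp(c/2)


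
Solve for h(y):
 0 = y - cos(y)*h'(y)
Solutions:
 h(y) = C1 + Integral(y/cos(y), y)


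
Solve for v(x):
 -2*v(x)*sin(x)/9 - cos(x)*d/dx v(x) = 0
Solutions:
 v(x) = C1*cos(x)^(2/9)


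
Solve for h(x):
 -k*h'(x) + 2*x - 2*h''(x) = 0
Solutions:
 h(x) = C1 + C2*exp(-k*x/2) + x^2/k - 4*x/k^2


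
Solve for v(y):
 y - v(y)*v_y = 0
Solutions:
 v(y) = -sqrt(C1 + y^2)
 v(y) = sqrt(C1 + y^2)


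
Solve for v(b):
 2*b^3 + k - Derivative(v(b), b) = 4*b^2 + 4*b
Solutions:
 v(b) = C1 + b^4/2 - 4*b^3/3 - 2*b^2 + b*k


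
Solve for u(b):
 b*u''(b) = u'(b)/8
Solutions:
 u(b) = C1 + C2*b^(9/8)


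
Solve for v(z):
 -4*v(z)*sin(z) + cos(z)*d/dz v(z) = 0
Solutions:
 v(z) = C1/cos(z)^4


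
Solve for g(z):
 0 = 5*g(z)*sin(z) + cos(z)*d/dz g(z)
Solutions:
 g(z) = C1*cos(z)^5


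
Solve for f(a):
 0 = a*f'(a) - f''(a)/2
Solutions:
 f(a) = C1 + C2*erfi(a)


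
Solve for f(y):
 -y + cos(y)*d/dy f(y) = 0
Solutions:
 f(y) = C1 + Integral(y/cos(y), y)


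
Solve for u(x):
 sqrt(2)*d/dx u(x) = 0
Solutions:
 u(x) = C1


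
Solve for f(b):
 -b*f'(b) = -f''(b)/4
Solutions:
 f(b) = C1 + C2*erfi(sqrt(2)*b)


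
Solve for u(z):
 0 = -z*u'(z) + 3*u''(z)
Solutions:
 u(z) = C1 + C2*erfi(sqrt(6)*z/6)


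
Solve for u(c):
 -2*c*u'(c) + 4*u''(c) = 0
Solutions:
 u(c) = C1 + C2*erfi(c/2)


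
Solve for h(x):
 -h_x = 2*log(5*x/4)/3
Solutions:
 h(x) = C1 - 2*x*log(x)/3 - 2*x*log(5)/3 + 2*x/3 + 4*x*log(2)/3


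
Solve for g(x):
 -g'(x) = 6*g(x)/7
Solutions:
 g(x) = C1*exp(-6*x/7)


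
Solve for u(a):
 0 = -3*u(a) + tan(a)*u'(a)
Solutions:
 u(a) = C1*sin(a)^3


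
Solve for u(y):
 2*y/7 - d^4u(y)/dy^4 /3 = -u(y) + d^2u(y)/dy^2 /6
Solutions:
 u(y) = C1*exp(-sqrt(6)*y/2) + C2*exp(sqrt(6)*y/2) + C3*sin(sqrt(2)*y) + C4*cos(sqrt(2)*y) - 2*y/7


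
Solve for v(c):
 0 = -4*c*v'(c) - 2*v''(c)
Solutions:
 v(c) = C1 + C2*erf(c)


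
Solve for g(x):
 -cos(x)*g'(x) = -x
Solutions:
 g(x) = C1 + Integral(x/cos(x), x)


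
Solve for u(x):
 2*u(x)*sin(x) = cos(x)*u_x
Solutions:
 u(x) = C1/cos(x)^2


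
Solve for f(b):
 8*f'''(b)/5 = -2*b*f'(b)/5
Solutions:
 f(b) = C1 + Integral(C2*airyai(-2^(1/3)*b/2) + C3*airybi(-2^(1/3)*b/2), b)


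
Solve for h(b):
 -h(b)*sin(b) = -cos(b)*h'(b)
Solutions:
 h(b) = C1/cos(b)


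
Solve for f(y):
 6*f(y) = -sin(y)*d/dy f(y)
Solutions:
 f(y) = C1*(cos(y)^3 + 3*cos(y)^2 + 3*cos(y) + 1)/(cos(y)^3 - 3*cos(y)^2 + 3*cos(y) - 1)


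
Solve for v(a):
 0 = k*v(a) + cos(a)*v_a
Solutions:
 v(a) = C1*exp(k*(log(sin(a) - 1) - log(sin(a) + 1))/2)


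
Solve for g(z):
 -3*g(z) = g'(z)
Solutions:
 g(z) = C1*exp(-3*z)


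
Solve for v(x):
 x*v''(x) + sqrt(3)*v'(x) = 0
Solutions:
 v(x) = C1 + C2*x^(1 - sqrt(3))


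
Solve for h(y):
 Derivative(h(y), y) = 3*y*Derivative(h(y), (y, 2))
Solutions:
 h(y) = C1 + C2*y^(4/3)


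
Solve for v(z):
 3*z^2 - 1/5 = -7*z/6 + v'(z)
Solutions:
 v(z) = C1 + z^3 + 7*z^2/12 - z/5


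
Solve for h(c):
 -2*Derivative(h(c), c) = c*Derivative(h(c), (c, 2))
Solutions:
 h(c) = C1 + C2/c


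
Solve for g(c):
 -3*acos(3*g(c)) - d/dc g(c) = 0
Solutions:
 Integral(1/acos(3*_y), (_y, g(c))) = C1 - 3*c


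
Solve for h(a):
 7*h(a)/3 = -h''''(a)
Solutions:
 h(a) = (C1*sin(sqrt(2)*3^(3/4)*7^(1/4)*a/6) + C2*cos(sqrt(2)*3^(3/4)*7^(1/4)*a/6))*exp(-sqrt(2)*3^(3/4)*7^(1/4)*a/6) + (C3*sin(sqrt(2)*3^(3/4)*7^(1/4)*a/6) + C4*cos(sqrt(2)*3^(3/4)*7^(1/4)*a/6))*exp(sqrt(2)*3^(3/4)*7^(1/4)*a/6)


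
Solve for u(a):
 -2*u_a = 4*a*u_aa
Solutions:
 u(a) = C1 + C2*sqrt(a)


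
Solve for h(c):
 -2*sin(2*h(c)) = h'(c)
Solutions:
 h(c) = pi - acos((-C1 - exp(8*c))/(C1 - exp(8*c)))/2
 h(c) = acos((-C1 - exp(8*c))/(C1 - exp(8*c)))/2


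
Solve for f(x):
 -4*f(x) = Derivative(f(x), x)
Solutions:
 f(x) = C1*exp(-4*x)


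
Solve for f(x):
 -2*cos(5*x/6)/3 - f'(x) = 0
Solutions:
 f(x) = C1 - 4*sin(5*x/6)/5
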